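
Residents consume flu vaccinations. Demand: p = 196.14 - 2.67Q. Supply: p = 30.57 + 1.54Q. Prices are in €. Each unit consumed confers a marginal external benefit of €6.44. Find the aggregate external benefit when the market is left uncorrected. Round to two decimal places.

€253.27

Market equilibrium (private): 30.57 + 1.54Q = 196.14 - 2.67Q → Q_m = 39.3278.
Total external benefit = MEB × Q_m = 6.44 × 39.3278 = 253.2710.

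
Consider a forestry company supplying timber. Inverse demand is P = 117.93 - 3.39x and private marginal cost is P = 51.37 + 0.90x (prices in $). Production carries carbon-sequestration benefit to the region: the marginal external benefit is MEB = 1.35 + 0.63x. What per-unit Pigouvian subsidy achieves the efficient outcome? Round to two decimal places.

subsidy = $13.04 per unit

Social marginal cost = private MC − MEB = 50.02 + 0.27x.
Set SMC = demand: 50.02 + 0.27x = 117.93 - 3.39x → x* = 18.5546.
The Pigouvian subsidy equals MEB at x*: 1.35 + 0.63×18.5546 = 13.0394.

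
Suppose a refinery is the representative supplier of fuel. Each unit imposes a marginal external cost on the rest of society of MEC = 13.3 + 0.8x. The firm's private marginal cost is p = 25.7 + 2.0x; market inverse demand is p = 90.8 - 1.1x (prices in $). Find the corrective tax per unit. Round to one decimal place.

Social marginal cost = private MC + MEC = 39.0 + 2.8x.
Set SMC = demand: 39.0 + 2.8x = 90.8 - 1.1x → x* = 13.2821.
The Pigouvian tax equals MEC at x*: 13.3 + 0.8×13.2821 = 23.9257.

tax = $23.9 per unit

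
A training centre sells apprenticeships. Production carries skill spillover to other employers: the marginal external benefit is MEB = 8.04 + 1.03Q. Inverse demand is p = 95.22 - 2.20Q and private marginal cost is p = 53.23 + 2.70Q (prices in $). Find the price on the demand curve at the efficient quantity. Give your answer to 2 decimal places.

Social marginal cost = private MC − MEB = 45.19 + 1.67Q.
Set SMC = demand: 45.19 + 1.67Q = 95.22 - 2.20Q → Q* = 12.9276.
Consumer price on the demand curve at Q*: 95.22 − 2.20×12.9276 = 66.7793.

P = $66.78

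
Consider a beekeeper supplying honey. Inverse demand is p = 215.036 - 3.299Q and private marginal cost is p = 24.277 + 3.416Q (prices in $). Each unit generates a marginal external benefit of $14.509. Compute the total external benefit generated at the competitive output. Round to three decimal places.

$412.170

Market equilibrium (private): 24.277 + 3.416Q = 215.036 - 3.299Q → Q_m = 28.4079.
Total external benefit = MEB × Q_m = 14.509 × 28.4079 = 412.1702.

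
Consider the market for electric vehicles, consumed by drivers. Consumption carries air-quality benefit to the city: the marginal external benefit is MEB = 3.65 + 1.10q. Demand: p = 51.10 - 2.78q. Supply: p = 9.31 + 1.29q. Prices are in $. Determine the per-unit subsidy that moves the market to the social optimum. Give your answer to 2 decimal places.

subsidy = $20.48 per unit

Social marginal benefit = demand + MEB = 54.75 - 1.68q.
Set SMB = MC: 54.75 - 1.68q = 9.31 + 1.29q → q* = 15.2997.
The Pigouvian subsidy equals MEB at q*: 3.65 + 1.10×15.2997 = 20.4797.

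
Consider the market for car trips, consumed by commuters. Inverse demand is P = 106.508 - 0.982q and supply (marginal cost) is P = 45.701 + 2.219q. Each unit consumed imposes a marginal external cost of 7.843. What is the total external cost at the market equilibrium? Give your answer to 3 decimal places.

148.988

Market equilibrium (private): 45.701 + 2.219q = 106.508 - 0.982q → q_m = 18.9963.
Total external cost = MEC × q_m = 7.843 × 18.9963 = 148.9880.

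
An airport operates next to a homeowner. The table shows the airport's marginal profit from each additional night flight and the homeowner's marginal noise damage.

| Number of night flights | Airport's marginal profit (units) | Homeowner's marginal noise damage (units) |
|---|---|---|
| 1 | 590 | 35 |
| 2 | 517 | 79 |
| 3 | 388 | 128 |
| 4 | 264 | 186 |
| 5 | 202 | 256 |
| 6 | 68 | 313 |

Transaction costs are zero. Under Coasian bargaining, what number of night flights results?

Bargaining reaches the level where marginal profit last exceeds marginal noise damage.
That holds through level 4 (264 ≥ 186) but not at 5 (202 < 256).

4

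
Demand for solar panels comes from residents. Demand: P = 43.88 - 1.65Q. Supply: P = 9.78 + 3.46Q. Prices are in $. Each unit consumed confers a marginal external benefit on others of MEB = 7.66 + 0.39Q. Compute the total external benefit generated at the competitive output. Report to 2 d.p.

$59.80

Market equilibrium (private): 9.78 + 3.46Q = 43.88 - 1.65Q → Q_m = 6.6732.
Total external benefit = ∫₀^{Q_m} (7.66 + 0.39Q) dQ = 7.66×6.6732 + ½×0.39×6.6732² = 59.8004.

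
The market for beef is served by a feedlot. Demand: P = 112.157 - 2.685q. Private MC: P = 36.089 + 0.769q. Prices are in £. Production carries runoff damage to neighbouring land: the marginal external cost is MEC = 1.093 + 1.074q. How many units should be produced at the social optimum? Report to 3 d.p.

q* = 16.558

Social marginal cost = private MC + MEC = 37.182 + 1.843q.
Set SMC = demand: 37.182 + 1.843q = 112.157 - 2.685q → q* = 16.5581.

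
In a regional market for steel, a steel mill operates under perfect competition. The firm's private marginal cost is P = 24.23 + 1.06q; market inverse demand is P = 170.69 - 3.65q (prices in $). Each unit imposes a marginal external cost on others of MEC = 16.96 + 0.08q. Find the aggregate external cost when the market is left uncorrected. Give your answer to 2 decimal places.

$566.06

Market equilibrium (private): 24.23 + 1.06q = 170.69 - 3.65q → q_m = 31.0955.
Total external cost = ∫₀^{q_m} (16.96 + 0.08q) dq = 16.96×31.0955 + ½×0.08×31.0955² = 566.0569.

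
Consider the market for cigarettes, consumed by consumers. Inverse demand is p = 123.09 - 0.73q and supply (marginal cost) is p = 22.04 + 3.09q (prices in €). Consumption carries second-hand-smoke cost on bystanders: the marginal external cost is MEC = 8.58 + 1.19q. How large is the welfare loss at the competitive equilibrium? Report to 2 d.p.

Market equilibrium (private): 22.04 + 3.09q = 123.09 - 0.73q → q_m = 26.4529.
Social marginal benefit = demand − MEC = 114.51 - 1.92q.
Set SMB = MC: 114.51 - 1.92q = 22.04 + 3.09q → q* = 18.4571.
The welfare-loss triangle has base |q_m − q*| and height MEC(q_m) (the vertical gap between SMB and MC is zero at q* and MEC at q_m).
DWL = ½ × 7.9958 × 40.0589 = 160.1515.

DWL = €160.15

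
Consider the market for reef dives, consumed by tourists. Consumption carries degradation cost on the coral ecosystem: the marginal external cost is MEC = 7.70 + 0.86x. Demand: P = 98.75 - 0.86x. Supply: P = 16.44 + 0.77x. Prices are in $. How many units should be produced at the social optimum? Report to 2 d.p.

x* = 29.96

Social marginal benefit = demand − MEC = 91.05 - 1.72x.
Set SMB = MC: 91.05 - 1.72x = 16.44 + 0.77x → x* = 29.9639.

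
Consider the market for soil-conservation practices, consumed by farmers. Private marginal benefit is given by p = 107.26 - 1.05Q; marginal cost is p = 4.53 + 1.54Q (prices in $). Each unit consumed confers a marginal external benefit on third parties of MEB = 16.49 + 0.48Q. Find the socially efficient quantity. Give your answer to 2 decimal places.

Social marginal benefit = demand + MEB = 123.75 - 0.57Q.
Set SMB = MC: 123.75 - 0.57Q = 4.53 + 1.54Q → Q* = 56.5024.

Q* = 56.50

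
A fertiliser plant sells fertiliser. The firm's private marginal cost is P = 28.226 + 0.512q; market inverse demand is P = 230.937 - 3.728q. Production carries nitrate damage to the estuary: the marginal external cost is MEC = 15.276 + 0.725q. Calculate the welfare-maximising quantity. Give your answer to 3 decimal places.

Social marginal cost = private MC + MEC = 43.502 + 1.237q.
Set SMC = demand: 43.502 + 1.237q = 230.937 - 3.728q → q* = 37.7513.

q* = 37.751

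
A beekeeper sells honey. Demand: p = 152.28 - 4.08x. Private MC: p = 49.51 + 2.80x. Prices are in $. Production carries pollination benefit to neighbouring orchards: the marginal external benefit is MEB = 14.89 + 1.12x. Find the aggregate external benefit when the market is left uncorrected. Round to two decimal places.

Market equilibrium (private): 49.51 + 2.80x = 152.28 - 4.08x → x_m = 14.9375.
Total external benefit = ∫₀^{x_m} (14.89 + 1.12x) dx = 14.89×14.9375 + ½×1.12×14.9375² = 347.3716.

$347.37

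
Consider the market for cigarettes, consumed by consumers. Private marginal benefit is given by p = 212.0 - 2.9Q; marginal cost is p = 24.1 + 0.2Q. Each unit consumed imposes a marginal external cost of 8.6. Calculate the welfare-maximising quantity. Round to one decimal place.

Q* = 57.8

Social marginal benefit = demand − MEC = 203.4 - 2.9Q.
Set SMB = MC: 203.4 - 2.9Q = 24.1 + 0.2Q → Q* = 57.8387.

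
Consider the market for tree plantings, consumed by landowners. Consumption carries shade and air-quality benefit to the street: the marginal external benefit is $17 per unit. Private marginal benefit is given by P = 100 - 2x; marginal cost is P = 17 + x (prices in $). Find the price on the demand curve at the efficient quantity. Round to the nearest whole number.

Social marginal benefit = demand + MEB = 117 - 2x.
Set SMB = MC: 117 - 2x = 17 + x → x* = 33.3333.
Consumer price on the demand curve at x*: 100 − 2×33.3333 = 33.3334.

P = $33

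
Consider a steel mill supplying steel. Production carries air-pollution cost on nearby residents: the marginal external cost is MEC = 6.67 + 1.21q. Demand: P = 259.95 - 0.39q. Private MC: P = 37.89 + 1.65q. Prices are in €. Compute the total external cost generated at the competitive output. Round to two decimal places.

€7894.67

Market equilibrium (private): 37.89 + 1.65q = 259.95 - 0.39q → q_m = 108.8529.
Total external cost = ∫₀^{q_m} (6.67 + 1.21q) dq = 6.67×108.8529 + ½×1.21×108.8529² = 7894.6659.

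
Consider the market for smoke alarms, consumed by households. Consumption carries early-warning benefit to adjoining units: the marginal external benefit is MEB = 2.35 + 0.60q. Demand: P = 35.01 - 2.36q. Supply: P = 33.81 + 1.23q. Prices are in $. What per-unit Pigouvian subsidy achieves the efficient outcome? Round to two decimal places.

Social marginal benefit = demand + MEB = 37.36 - 1.76q.
Set SMB = MC: 37.36 - 1.76q = 33.81 + 1.23q → q* = 1.1873.
The Pigouvian subsidy equals MEB at q*: 2.35 + 0.60×1.1873 = 3.0624.

subsidy = $3.06 per unit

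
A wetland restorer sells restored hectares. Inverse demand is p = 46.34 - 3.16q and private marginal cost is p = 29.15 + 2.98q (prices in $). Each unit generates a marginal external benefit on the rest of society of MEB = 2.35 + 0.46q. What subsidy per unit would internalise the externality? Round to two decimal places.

subsidy = $3.93 per unit

Social marginal cost = private MC − MEB = 26.80 + 2.52q.
Set SMC = demand: 26.80 + 2.52q = 46.34 - 3.16q → q* = 3.4401.
The Pigouvian subsidy equals MEB at q*: 2.35 + 0.46×3.4401 = 3.9324.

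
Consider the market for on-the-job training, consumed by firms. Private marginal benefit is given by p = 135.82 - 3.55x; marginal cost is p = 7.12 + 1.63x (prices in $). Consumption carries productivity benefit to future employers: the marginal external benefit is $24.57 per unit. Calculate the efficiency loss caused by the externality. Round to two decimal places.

Market equilibrium (private): 7.12 + 1.63x = 135.82 - 3.55x → x_m = 24.8456.
Social marginal benefit = demand + MEB = 160.39 - 3.55x.
Set SMB = MC: 160.39 - 3.55x = 7.12 + 1.63x → x* = 29.5888.
Height of the DWL triangle at x_m is SMB(x_m) − MC(x_m) = MEB(x_m) = 24.5700.
DWL = ½ × 4.7432 × 24.5700 = 58.2702.

DWL = $58.27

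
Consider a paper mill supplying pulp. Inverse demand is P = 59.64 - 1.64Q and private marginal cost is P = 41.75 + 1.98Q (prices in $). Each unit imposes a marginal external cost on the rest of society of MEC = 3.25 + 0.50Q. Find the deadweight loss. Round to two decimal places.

DWL = $3.97

Market equilibrium (private): 41.75 + 1.98Q = 59.64 - 1.64Q → Q_m = 4.9420.
Social marginal cost = private MC + MEC = 45.00 + 2.48Q.
Set SMC = demand: 45.00 + 2.48Q = 59.64 - 1.64Q → Q* = 3.5534.
The loss is the area between SMC and demand from Q* to Q_m; with linear curves that's a triangle of height MEC(Q_m).
DWL = ½ × 1.3886 × 5.7210 = 3.9721.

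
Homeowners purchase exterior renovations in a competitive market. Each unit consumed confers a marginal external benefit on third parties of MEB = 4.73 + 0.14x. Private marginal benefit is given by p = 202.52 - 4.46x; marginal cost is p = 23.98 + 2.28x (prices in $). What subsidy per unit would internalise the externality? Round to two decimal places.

Social marginal benefit = demand + MEB = 207.25 - 4.32x.
Set SMB = MC: 207.25 - 4.32x = 23.98 + 2.28x → x* = 27.7682.
The Pigouvian subsidy equals MEB at x*: 4.73 + 0.14×27.7682 = 8.6175.

subsidy = $8.62 per unit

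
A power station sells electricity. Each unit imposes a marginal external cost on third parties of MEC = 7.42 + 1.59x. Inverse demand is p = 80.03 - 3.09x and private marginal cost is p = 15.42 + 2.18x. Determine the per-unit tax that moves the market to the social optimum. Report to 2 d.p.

Social marginal cost = private MC + MEC = 22.84 + 3.77x.
Set SMC = demand: 22.84 + 3.77x = 80.03 - 3.09x → x* = 8.3367.
The Pigouvian tax equals MEC at x*: 7.42 + 1.59×8.3367 = 20.6754.

tax = 20.68 per unit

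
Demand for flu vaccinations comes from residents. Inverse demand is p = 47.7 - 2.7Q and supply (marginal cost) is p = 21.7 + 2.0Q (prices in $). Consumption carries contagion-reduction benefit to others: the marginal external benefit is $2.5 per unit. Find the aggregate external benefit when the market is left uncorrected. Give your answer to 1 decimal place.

Market equilibrium (private): 21.7 + 2.0Q = 47.7 - 2.7Q → Q_m = 5.5319.
Total external benefit = MEB × Q_m = 2.5 × 5.5319 = 13.8298.

$13.8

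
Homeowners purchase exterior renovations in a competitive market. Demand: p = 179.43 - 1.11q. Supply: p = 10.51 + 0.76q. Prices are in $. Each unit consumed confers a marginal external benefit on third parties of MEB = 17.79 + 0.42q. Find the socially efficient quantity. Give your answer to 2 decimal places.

q* = 128.77

Social marginal benefit = demand + MEB = 197.22 - 0.69q.
Set SMB = MC: 197.22 - 0.69q = 10.51 + 0.76q → q* = 128.7655.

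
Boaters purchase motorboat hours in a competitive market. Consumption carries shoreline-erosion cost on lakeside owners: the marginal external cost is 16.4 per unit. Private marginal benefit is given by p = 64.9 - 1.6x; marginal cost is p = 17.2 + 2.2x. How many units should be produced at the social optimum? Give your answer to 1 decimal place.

x* = 8.2

Social marginal benefit = demand − MEC = 48.5 - 1.6x.
Set SMB = MC: 48.5 - 1.6x = 17.2 + 2.2x → x* = 8.2368.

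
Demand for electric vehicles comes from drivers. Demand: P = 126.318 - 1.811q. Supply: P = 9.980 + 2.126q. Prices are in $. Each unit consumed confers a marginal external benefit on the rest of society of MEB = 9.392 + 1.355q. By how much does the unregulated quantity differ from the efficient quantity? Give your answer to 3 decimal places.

19.145 units

Market equilibrium (private): 9.980 + 2.126q = 126.318 - 1.811q → q_m = 29.5499.
Social marginal benefit = demand + MEB = 135.710 - 0.456q.
Set SMB = MC: 135.710 - 0.456q = 9.980 + 2.126q → q* = 48.6948.
Gap = |29.5499 − 48.6948| = 19.1449.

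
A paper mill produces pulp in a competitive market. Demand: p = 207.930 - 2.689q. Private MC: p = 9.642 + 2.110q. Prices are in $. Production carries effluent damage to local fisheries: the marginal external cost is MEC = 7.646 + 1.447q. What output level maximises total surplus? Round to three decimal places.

Social marginal cost = private MC + MEC = 17.288 + 3.557q.
Set SMC = demand: 17.288 + 3.557q = 207.930 - 2.689q → q* = 30.5223.

q* = 30.522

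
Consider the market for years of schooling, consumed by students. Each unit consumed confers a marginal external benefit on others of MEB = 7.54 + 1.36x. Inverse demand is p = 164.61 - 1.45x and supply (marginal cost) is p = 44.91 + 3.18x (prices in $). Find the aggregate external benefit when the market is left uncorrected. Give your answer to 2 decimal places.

$649.43

Market equilibrium (private): 44.91 + 3.18x = 164.61 - 1.45x → x_m = 25.8531.
Total external benefit = ∫₀^{x_m} (7.54 + 1.36x) dx = 7.54×25.8531 + ½×1.36×25.8531² = 649.4327.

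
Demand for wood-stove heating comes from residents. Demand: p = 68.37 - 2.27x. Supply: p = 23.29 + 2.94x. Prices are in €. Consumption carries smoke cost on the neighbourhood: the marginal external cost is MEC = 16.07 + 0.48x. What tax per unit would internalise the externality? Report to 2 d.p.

tax = €18.52 per unit

Social marginal benefit = demand − MEC = 52.30 - 2.75x.
Set SMB = MC: 52.30 - 2.75x = 23.29 + 2.94x → x* = 5.0984.
The Pigouvian tax equals MEC at x*: 16.07 + 0.48×5.0984 = 18.5172.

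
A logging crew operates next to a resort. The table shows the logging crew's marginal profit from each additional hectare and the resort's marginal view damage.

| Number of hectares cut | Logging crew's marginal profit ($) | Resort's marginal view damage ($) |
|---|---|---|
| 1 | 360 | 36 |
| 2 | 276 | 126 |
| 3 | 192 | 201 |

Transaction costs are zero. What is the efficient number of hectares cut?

2

Bargaining reaches the level where marginal profit last exceeds marginal view damage.
That holds through level 2 (276 ≥ 126) but not at 3 (192 < 201).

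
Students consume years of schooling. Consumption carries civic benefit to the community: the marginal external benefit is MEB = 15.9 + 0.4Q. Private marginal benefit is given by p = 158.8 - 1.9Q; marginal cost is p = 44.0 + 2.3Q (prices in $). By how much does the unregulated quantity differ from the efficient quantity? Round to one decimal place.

7.1 units

Market equilibrium (private): 44.0 + 2.3Q = 158.8 - 1.9Q → Q_m = 27.3333.
Social marginal benefit = demand + MEB = 174.7 - 1.5Q.
Set SMB = MC: 174.7 - 1.5Q = 44.0 + 2.3Q → Q* = 34.3947.
Gap = |27.3333 − 34.3947| = 7.0614.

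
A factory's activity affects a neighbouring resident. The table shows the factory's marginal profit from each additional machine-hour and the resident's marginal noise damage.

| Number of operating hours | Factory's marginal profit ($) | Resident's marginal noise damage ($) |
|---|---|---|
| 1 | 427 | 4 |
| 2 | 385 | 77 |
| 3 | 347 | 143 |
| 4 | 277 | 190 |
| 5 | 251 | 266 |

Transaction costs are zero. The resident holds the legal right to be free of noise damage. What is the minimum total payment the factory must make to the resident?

Efficient level: marginal profit ≥ marginal noise damage through level 4, so k* = 4.
With the resident holding the right, the factory must at least compensate total damage at k*: 4 + 77 + 143 + 190 = 414.

$414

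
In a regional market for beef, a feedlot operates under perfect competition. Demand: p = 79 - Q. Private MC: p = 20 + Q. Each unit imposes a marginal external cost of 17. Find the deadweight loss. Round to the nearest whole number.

DWL = 72

Market equilibrium (private): 20 + Q = 79 - Q → Q_m = 29.5000.
Social marginal cost = private MC + MEC = 37 + Q.
Set SMC = demand: 37 + Q = 79 - Q → Q* = 21.0000.
Height of the DWL triangle at Q_m is SMC(Q_m) − demand(Q_m) = MEC(Q_m) = 17.0000.
DWL = ½ × 8.5000 × 17.0000 = 72.2500.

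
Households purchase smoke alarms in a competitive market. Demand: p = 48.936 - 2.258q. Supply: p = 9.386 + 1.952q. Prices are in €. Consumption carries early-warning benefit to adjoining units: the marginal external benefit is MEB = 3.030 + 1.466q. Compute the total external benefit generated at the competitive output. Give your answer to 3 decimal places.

€93.154

Market equilibrium (private): 9.386 + 1.952q = 48.936 - 2.258q → q_m = 9.3943.
Total external benefit = ∫₀^{q_m} (3.030 + 1.466q) dq = 3.030×9.3943 + ½×1.466×9.3943² = 93.1541.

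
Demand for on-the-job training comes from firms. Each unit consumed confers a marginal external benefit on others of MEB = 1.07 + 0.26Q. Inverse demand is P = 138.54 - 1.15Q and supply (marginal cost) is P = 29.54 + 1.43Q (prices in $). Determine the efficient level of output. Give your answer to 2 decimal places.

Social marginal benefit = demand + MEB = 139.61 - 0.89Q.
Set SMB = MC: 139.61 - 0.89Q = 29.54 + 1.43Q → Q* = 47.4440.

Q* = 47.44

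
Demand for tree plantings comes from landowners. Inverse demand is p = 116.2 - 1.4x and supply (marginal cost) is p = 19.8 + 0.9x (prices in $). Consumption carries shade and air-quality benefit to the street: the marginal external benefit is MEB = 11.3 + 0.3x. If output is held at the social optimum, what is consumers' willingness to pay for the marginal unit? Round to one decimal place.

P = $40.8

Social marginal benefit = demand + MEB = 127.5 - 1.1x.
Set SMB = MC: 127.5 - 1.1x = 19.8 + 0.9x → x* = 53.8500.
Consumer price on the demand curve at x*: 116.2 − 1.4×53.8500 = 40.8100.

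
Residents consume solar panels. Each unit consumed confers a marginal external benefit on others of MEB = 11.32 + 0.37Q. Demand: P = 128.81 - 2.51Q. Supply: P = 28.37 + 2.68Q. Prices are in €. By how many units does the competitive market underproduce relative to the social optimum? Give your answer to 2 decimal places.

3.83 units

Market equilibrium (private): 28.37 + 2.68Q = 128.81 - 2.51Q → Q_m = 19.3526.
Social marginal benefit = demand + MEB = 140.13 - 2.14Q.
Set SMB = MC: 140.13 - 2.14Q = 28.37 + 2.68Q → Q* = 23.1867.
Gap = |19.3526 − 23.1867| = 3.8341.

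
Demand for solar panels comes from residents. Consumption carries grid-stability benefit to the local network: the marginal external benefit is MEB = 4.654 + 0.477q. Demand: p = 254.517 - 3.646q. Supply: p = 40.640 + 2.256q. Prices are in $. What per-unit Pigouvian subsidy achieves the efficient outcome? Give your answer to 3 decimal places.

Social marginal benefit = demand + MEB = 259.171 - 3.169q.
Set SMB = MC: 259.171 - 3.169q = 40.640 + 2.256q → q* = 40.2822.
The Pigouvian subsidy equals MEB at q*: 4.654 + 0.477×40.2822 = 23.8686.

subsidy = $23.869 per unit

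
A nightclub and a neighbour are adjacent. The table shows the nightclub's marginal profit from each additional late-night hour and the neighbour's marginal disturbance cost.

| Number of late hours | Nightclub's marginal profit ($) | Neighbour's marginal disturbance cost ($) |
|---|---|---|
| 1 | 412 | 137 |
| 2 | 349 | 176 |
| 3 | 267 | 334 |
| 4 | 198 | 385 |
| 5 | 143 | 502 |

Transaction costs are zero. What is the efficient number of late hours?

Bargaining reaches the level where marginal profit last exceeds marginal disturbance cost.
That holds through level 2 (349 ≥ 176) but not at 3 (267 < 334).

2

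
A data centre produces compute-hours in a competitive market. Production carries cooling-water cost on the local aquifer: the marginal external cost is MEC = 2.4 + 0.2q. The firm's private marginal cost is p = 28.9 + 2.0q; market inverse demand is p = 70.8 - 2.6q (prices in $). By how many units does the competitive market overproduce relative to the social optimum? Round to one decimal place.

0.9 units

Market equilibrium (private): 28.9 + 2.0q = 70.8 - 2.6q → q_m = 9.1087.
Social marginal cost = private MC + MEC = 31.3 + 2.2q.
Set SMC = demand: 31.3 + 2.2q = 70.8 - 2.6q → q* = 8.2292.
Gap = |9.1087 − 8.2292| = 0.8795.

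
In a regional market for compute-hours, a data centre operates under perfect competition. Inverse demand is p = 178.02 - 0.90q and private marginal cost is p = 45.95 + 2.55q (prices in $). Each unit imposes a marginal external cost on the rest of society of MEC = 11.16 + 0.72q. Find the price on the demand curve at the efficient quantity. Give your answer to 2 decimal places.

Social marginal cost = private MC + MEC = 57.11 + 3.27q.
Set SMC = demand: 57.11 + 3.27q = 178.02 - 0.90q → q* = 28.9952.
Consumer price on the demand curve at q*: 178.02 − 0.90×28.9952 = 151.9243.

P = $151.92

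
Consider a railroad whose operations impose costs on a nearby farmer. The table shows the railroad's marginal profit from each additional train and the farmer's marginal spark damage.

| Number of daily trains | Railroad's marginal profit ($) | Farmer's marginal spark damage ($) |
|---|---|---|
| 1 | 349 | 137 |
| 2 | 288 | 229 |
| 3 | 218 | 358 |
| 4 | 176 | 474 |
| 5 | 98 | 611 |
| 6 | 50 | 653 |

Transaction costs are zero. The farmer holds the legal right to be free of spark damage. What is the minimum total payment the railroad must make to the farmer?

$366

Efficient level: marginal profit ≥ marginal spark damage through level 2, so k* = 2.
With the farmer holding the right, the railroad must at least compensate total damage at k*: 137 + 229 = 366.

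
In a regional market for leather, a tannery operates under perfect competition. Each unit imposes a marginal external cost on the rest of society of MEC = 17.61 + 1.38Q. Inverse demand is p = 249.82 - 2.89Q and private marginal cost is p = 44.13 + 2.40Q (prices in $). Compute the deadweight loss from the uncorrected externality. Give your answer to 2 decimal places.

Market equilibrium (private): 44.13 + 2.40Q = 249.82 - 2.89Q → Q_m = 38.8828.
Social marginal cost = private MC + MEC = 61.74 + 3.78Q.
Set SMC = demand: 61.74 + 3.78Q = 249.82 - 2.89Q → Q* = 28.1979.
The loss is the area between SMC and demand from Q* to Q_m; with linear curves that's a triangle of height MEC(Q_m).
DWL = ½ × 10.6849 × 71.2683 = 380.7473.

DWL = $380.75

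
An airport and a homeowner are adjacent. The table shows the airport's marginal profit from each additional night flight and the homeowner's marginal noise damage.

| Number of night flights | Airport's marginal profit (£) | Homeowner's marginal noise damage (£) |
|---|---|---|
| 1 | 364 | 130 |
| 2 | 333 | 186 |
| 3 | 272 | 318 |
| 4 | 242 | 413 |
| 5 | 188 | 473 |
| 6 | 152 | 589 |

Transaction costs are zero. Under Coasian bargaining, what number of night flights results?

Bargaining reaches the level where marginal profit last exceeds marginal noise damage.
That holds through level 2 (333 ≥ 186) but not at 3 (272 < 318).

2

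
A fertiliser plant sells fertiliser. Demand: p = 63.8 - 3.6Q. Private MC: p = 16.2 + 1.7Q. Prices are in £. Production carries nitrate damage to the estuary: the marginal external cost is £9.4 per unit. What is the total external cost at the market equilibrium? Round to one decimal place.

Market equilibrium (private): 16.2 + 1.7Q = 63.8 - 3.6Q → Q_m = 8.9811.
Total external cost = MEC × Q_m = 9.4 × 8.9811 = 84.4223.

£84.4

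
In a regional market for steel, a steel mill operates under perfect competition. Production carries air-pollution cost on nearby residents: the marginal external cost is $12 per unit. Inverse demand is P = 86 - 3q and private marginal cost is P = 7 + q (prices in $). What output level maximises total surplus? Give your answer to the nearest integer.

q* = 17

Social marginal cost = private MC + MEC = 19 + q.
Set SMC = demand: 19 + q = 86 - 3q → q* = 16.7500.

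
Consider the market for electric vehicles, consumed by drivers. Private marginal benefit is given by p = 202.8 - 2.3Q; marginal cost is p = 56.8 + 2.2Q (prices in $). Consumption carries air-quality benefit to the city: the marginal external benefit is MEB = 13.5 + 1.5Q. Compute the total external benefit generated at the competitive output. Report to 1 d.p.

$1227.5

Market equilibrium (private): 56.8 + 2.2Q = 202.8 - 2.3Q → Q_m = 32.4444.
Total external benefit = ∫₀^{Q_m} (13.5 + 1.5Q) dQ = 13.5×32.4444 + ½×1.5×32.4444² = 1227.4787.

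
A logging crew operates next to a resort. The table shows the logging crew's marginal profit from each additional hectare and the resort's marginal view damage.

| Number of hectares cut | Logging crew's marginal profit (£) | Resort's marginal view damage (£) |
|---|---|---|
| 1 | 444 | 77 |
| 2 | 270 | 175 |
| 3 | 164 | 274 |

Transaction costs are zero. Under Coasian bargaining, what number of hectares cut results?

Bargaining reaches the level where marginal profit last exceeds marginal view damage.
That holds through level 2 (270 ≥ 175) but not at 3 (164 < 274).

2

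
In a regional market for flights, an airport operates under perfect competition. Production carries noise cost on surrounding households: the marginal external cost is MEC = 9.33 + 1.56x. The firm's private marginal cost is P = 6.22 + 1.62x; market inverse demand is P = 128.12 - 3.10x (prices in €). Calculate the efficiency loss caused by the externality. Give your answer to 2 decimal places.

DWL = €196.02

Market equilibrium (private): 6.22 + 1.62x = 128.12 - 3.10x → x_m = 25.8263.
Social marginal cost = private MC + MEC = 15.55 + 3.18x.
Set SMC = demand: 15.55 + 3.18x = 128.12 - 3.10x → x* = 17.9252.
The welfare-loss triangle has base |x_m − x*| and height MEC(x_m) (the vertical gap between SMC and demand is zero at x* and MEC at x_m).
DWL = ½ × 7.9011 × 49.6190 = 196.0223.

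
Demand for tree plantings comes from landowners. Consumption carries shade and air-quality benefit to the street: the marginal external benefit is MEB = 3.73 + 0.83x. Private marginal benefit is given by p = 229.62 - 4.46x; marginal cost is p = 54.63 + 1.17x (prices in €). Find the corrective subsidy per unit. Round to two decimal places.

Social marginal benefit = demand + MEB = 233.35 - 3.63x.
Set SMB = MC: 233.35 - 3.63x = 54.63 + 1.17x → x* = 37.2333.
The Pigouvian subsidy equals MEB at x*: 3.73 + 0.83×37.2333 = 34.6336.

subsidy = €34.63 per unit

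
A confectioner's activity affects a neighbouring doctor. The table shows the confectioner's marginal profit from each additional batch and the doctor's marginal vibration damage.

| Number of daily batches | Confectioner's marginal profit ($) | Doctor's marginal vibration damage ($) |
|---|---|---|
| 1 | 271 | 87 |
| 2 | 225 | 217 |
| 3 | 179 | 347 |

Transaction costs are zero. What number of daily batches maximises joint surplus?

2

Bargaining reaches the level where marginal profit last exceeds marginal vibration damage.
That holds through level 2 (225 ≥ 217) but not at 3 (179 < 347).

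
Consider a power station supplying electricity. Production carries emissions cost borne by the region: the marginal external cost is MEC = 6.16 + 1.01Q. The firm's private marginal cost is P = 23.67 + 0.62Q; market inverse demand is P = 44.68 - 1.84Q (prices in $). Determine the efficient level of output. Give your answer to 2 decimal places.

Social marginal cost = private MC + MEC = 29.83 + 1.63Q.
Set SMC = demand: 29.83 + 1.63Q = 44.68 - 1.84Q → Q* = 4.2795.

Q* = 4.28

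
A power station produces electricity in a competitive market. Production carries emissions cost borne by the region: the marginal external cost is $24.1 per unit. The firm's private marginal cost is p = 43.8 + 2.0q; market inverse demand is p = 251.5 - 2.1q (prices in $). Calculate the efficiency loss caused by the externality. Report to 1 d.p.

DWL = $70.8

Market equilibrium (private): 43.8 + 2.0q = 251.5 - 2.1q → q_m = 50.6585.
Social marginal cost = private MC + MEC = 67.9 + 2.0q.
Set SMC = demand: 67.9 + 2.0q = 251.5 - 2.1q → q* = 44.7805.
Between q* and q_m the wedge SMC − demand runs linearly from 0 to MEC(q_m), so the loss is a triangle.
DWL = ½ × 5.8780 × 24.1000 = 70.8299.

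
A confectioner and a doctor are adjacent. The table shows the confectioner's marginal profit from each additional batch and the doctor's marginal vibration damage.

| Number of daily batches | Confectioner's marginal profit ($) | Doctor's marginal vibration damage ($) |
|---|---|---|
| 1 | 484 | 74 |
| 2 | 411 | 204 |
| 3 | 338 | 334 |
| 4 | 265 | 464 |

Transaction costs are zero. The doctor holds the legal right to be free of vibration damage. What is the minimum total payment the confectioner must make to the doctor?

Efficient level: marginal profit ≥ marginal vibration damage through level 3, so k* = 3.
With the doctor holding the right, the confectioner must at least compensate total damage at k*: 74 + 204 + 334 = 612.

$612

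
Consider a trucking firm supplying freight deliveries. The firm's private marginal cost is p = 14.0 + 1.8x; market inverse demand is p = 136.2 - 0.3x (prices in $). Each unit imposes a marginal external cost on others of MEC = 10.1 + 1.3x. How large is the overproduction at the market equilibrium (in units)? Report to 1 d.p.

25.2 units

Market equilibrium (private): 14.0 + 1.8x = 136.2 - 0.3x → x_m = 58.1905.
Social marginal cost = private MC + MEC = 24.1 + 3.1x.
Set SMC = demand: 24.1 + 3.1x = 136.2 - 0.3x → x* = 32.9706.
Gap = |58.1905 − 32.9706| = 25.2199.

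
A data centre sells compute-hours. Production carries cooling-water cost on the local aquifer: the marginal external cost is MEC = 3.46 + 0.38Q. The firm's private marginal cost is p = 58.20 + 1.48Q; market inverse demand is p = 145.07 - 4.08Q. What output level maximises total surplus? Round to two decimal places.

Social marginal cost = private MC + MEC = 61.66 + 1.86Q.
Set SMC = demand: 61.66 + 1.86Q = 145.07 - 4.08Q → Q* = 14.0421.

Q* = 14.04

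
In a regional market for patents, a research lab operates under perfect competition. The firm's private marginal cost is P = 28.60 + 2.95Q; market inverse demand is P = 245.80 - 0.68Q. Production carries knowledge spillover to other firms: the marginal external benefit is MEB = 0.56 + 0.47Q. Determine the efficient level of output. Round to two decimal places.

Social marginal cost = private MC − MEB = 28.04 + 2.48Q.
Set SMC = demand: 28.04 + 2.48Q = 245.80 - 0.68Q → Q* = 68.9114.

Q* = 68.91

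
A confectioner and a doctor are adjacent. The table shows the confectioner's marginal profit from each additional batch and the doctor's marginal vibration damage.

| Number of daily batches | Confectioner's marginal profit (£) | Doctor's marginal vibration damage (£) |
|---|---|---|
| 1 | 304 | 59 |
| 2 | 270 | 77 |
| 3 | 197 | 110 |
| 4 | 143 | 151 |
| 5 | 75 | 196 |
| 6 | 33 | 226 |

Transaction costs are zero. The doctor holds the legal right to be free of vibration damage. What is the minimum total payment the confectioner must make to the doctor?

Efficient level: marginal profit ≥ marginal vibration damage through level 3, so k* = 3.
With the doctor holding the right, the confectioner must at least compensate total damage at k*: 59 + 77 + 110 = 246.

£246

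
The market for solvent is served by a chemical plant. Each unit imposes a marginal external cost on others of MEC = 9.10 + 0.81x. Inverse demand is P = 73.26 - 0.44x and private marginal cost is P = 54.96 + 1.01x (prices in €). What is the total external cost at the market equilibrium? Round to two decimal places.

€179.36

Market equilibrium (private): 54.96 + 1.01x = 73.26 - 0.44x → x_m = 12.6207.
Total external cost = ∫₀^{x_m} (9.10 + 0.81x) dx = 9.10×12.6207 + ½×0.81×12.6207² = 179.3576.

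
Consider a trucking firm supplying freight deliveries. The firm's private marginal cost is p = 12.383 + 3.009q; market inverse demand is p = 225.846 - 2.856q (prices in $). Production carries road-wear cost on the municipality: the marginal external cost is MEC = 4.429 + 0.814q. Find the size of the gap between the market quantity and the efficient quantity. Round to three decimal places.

Market equilibrium (private): 12.383 + 3.009q = 225.846 - 2.856q → q_m = 36.3961.
Social marginal cost = private MC + MEC = 16.812 + 3.823q.
Set SMC = demand: 16.812 + 3.823q = 225.846 - 2.856q → q* = 31.2972.
Gap = |36.3961 − 31.2972| = 5.0989.

5.099 units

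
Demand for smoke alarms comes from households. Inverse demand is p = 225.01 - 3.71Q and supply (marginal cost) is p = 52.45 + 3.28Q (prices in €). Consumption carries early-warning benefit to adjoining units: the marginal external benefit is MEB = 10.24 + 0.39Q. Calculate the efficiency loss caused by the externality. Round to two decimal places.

DWL = €29.90

Market equilibrium (private): 52.45 + 3.28Q = 225.01 - 3.71Q → Q_m = 24.6867.
Social marginal benefit = demand + MEB = 235.25 - 3.32Q.
Set SMB = MC: 235.25 - 3.32Q = 52.45 + 3.28Q → Q* = 27.6970.
The welfare-loss triangle has base |Q_m − Q*| and height MEB(Q_m) (the vertical gap between SMB and MC is zero at Q* and MEB at Q_m).
DWL = ½ × 3.0103 × 19.8678 = 29.9040.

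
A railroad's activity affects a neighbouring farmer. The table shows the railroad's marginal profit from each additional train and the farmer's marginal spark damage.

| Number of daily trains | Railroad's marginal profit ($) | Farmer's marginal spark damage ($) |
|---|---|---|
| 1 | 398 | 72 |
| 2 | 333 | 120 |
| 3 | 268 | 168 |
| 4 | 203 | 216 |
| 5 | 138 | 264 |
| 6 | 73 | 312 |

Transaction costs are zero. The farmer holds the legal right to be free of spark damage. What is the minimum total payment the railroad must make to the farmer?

$360

Efficient level: marginal profit ≥ marginal spark damage through level 3, so k* = 3.
With the farmer holding the right, the railroad must at least compensate total damage at k*: 72 + 120 + 168 = 360.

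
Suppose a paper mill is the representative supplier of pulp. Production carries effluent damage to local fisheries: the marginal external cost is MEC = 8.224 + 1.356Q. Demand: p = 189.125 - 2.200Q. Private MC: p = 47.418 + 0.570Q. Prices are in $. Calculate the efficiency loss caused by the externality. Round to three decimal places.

DWL = $729.619

Market equilibrium (private): 47.418 + 0.570Q = 189.125 - 2.200Q → Q_m = 51.1578.
Social marginal cost = private MC + MEC = 55.642 + 1.926Q.
Set SMC = demand: 55.642 + 1.926Q = 189.125 - 2.200Q → Q* = 32.3517.
Between Q* and Q_m the wedge SMC − demand runs linearly from 0 to MEC(Q_m), so the loss is a triangle.
DWL = ½ × 18.8061 × 77.5939 = 729.6193.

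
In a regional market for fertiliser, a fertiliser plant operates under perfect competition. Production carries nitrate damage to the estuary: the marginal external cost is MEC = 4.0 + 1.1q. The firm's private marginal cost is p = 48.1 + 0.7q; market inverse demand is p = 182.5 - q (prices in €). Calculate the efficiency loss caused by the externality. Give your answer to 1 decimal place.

DWL = €1477.6

Market equilibrium (private): 48.1 + 0.7q = 182.5 - q → q_m = 79.0588.
Social marginal cost = private MC + MEC = 52.1 + 1.8q.
Set SMC = demand: 52.1 + 1.8q = 182.5 - q → q* = 46.5714.
The welfare-loss triangle has base |q_m − q*| and height MEC(q_m) (the vertical gap between SMC and demand is zero at q* and MEC at q_m).
DWL = ½ × 32.4874 × 90.9647 = 1477.6033.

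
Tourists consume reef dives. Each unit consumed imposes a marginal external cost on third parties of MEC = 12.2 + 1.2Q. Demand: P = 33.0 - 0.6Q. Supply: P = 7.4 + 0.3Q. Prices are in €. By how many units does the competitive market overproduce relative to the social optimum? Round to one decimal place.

Market equilibrium (private): 7.4 + 0.3Q = 33.0 - 0.6Q → Q_m = 28.4444.
Social marginal benefit = demand − MEC = 20.8 - 1.8Q.
Set SMB = MC: 20.8 - 1.8Q = 7.4 + 0.3Q → Q* = 6.3810.
Gap = |28.4444 − 6.3810| = 22.0634.

22.1 units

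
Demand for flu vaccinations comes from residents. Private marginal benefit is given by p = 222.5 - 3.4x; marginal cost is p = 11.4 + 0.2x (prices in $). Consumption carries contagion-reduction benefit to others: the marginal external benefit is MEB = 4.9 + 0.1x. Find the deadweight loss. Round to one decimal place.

Market equilibrium (private): 11.4 + 0.2x = 222.5 - 3.4x → x_m = 58.6389.
Social marginal benefit = demand + MEB = 227.4 - 3.3x.
Set SMB = MC: 227.4 - 3.3x = 11.4 + 0.2x → x* = 61.7143.
Height of the DWL triangle at x_m is SMB(x_m) − MC(x_m) = MEB(x_m) = 10.7639.
DWL = ½ × 3.0754 × 10.7639 = 16.5516.

DWL = $16.6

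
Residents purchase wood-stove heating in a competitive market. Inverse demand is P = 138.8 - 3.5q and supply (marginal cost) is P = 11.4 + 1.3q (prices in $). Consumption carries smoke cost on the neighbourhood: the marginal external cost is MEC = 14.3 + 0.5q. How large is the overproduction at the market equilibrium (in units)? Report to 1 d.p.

Market equilibrium (private): 11.4 + 1.3q = 138.8 - 3.5q → q_m = 26.5417.
Social marginal benefit = demand − MEC = 124.5 - 4.0q.
Set SMB = MC: 124.5 - 4.0q = 11.4 + 1.3q → q* = 21.3396.
Gap = |26.5417 − 21.3396| = 5.2021.

5.2 units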